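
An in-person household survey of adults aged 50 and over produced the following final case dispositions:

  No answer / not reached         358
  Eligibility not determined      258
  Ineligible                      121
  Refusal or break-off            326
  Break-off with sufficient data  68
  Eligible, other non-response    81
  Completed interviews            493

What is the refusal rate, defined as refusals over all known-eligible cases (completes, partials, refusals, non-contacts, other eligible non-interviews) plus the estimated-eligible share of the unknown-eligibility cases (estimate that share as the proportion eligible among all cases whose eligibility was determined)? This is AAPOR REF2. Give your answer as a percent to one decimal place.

Top → 326
Eligible (known) → 493 + 68 + 326 + 358 + 81 = 1326
e = 1326 / (1326 + 121) = 1326 / 1447 = 0.9164
Estimated eligible among unknowns → 0.9164 × 258 = 236.43
Denom → 1326 + 236.43 = 1562.43
REF2 = 326 / 1562.43 = 0.2086

20.9%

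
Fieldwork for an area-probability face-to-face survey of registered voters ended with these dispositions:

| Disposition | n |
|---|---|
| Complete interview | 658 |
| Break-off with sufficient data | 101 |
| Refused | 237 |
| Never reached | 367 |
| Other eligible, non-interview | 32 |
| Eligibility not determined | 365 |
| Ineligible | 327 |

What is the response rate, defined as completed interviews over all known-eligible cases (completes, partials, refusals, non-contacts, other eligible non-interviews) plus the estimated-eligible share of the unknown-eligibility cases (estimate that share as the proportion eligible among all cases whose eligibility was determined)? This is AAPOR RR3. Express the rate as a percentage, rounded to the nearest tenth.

38.9%

Num = 658
Determined eligible = 658 + 101 + 237 + 367 + 32 = 1395
e = 1395 / (1395 + 327) = 1395 / 1722 = 0.8101
Eligible share of unknowns = 0.8101 × 365 = 295.69
Denom = 1395 + 295.69 = 1690.69
RR3 = 658 / 1690.69 = 0.3892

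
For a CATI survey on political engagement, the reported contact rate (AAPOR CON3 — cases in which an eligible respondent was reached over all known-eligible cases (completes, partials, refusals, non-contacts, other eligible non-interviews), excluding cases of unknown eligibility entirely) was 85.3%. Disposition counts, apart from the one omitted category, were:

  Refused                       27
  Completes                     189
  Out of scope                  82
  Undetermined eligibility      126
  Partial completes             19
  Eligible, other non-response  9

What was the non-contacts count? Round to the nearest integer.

42

Top = 189 + 19 + 27 + 9 = 244
CON3 = 244 / D = 0.853
D = 244 / 0.853 = 286.0
Rest of base = 244
non-contacts = 286.0 − 244 ≈ 42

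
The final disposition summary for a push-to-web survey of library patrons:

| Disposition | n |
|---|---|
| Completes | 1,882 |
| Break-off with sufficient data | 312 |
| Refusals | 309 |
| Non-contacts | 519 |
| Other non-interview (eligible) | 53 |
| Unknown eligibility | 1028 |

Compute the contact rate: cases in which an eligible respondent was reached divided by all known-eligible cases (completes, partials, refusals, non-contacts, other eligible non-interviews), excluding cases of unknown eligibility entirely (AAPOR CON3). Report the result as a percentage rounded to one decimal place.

Top: 1882 + 312 + 309 + 53 = 2556
Base: 1882 + 312 + 309 + 519 + 53 = 3075
CON3 = 2556 / 3075 = 0.8312

83.1%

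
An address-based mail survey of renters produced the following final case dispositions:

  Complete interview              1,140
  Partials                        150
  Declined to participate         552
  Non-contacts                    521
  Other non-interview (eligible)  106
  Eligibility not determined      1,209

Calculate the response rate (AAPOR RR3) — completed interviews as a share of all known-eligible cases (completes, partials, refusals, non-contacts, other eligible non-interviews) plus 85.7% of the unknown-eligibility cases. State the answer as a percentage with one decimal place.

32.5%

Top → 1140
Eligible (known) → 1140 + 150 + 552 + 521 + 106 = 2469
e × U → 0.8570 × 1209 = 1036.11
Base → 2469 + 1036.11 = 3505.11
RR3 = 1140 / 3505.11 = 0.3252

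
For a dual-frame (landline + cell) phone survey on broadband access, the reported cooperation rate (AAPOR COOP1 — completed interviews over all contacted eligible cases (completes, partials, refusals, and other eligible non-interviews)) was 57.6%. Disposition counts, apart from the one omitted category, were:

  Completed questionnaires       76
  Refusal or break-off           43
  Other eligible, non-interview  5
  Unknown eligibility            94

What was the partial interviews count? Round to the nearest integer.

COOP1 = 76 / D = 0.576
D = 76 / 0.576 = 131.9
Remaining denominator categories sum to 124
partial interviews = 131.9 − 124 ≈ 8

8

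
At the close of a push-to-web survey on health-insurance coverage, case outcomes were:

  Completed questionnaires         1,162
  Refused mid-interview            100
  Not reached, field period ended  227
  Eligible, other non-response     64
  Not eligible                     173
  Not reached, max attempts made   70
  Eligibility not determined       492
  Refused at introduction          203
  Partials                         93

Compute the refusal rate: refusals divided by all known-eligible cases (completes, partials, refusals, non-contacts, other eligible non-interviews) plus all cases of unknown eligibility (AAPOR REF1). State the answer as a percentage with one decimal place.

12.6%

Declined to participate = 203 + 100 = 303
No answer / not reached = 227 + 70 = 297
Num = 303
Base = 1162 + 93 + 303 + 297 + 64 + 492 = 2411
REF1 = 303 / 2411 = 0.1257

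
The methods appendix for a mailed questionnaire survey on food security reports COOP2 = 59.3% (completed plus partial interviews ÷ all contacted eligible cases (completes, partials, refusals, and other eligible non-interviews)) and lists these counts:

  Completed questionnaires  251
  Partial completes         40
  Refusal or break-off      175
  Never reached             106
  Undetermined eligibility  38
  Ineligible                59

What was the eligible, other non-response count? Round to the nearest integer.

25

Numerator = 251 + 40 = 291
COOP2 = 291 / D = 0.593
D = 291 / 0.593 = 490.7
Rest of base = 466
eligible, other non-response = 490.7 − 466 ≈ 25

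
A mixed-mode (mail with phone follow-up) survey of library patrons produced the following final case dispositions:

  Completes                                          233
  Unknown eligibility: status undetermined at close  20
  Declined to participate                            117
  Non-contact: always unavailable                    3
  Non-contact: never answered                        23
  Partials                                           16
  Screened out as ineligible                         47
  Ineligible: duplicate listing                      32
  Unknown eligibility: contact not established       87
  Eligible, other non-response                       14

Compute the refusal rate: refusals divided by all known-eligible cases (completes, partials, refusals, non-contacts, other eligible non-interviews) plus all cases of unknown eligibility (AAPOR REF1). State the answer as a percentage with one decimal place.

22.8%

No contact after all attempts = 23 + 3 = 26
Undetermined eligibility = 87 + 20 = 107
Screened out, ineligible = 47 + 32 = 79
Top: 117
Denominator: 233 + 16 + 117 + 26 + 14 + 107 = 513
REF1 = 117 / 513 = 0.2281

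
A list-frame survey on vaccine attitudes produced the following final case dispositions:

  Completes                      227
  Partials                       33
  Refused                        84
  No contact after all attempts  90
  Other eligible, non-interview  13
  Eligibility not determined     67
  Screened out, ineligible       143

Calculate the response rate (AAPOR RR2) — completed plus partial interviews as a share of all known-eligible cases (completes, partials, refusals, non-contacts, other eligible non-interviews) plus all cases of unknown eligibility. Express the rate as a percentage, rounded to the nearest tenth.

Num: 227 + 33 = 260
Denominator: 227 + 33 + 84 + 90 + 13 + 67 = 514
RR2 = 260 / 514 = 0.5058

50.6%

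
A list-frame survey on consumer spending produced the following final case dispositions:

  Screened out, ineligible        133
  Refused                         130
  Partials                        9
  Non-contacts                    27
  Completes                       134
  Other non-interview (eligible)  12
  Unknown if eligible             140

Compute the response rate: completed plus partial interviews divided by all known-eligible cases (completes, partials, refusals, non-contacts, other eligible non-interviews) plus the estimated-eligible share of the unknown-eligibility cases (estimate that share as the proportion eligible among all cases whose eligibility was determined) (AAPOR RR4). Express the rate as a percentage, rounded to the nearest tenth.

Num: 134 + 9 = 143
Determined eligible: 134 + 9 + 130 + 27 + 12 = 312
e = 312 / (312 + 133) = 312 / 445 = 0.7011
e × U: 0.7011 × 140 = 98.15
Denom: 312 + 98.15 = 410.15
RR4 = 143 / 410.15 = 0.3487

34.9%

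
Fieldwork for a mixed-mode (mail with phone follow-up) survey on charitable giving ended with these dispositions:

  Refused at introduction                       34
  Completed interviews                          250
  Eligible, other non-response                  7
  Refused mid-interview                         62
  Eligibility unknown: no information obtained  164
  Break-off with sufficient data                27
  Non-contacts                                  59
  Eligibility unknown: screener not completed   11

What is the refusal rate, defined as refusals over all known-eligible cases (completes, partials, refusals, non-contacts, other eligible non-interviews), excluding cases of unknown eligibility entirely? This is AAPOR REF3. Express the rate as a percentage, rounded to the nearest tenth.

Declined to participate = 34 + 62 = 96
Unknown if eligible = 11 + 164 = 175
Top = 96
Base = 250 + 27 + 96 + 59 + 7 = 439
REF3 = 96 / 439 = 0.2187

21.9%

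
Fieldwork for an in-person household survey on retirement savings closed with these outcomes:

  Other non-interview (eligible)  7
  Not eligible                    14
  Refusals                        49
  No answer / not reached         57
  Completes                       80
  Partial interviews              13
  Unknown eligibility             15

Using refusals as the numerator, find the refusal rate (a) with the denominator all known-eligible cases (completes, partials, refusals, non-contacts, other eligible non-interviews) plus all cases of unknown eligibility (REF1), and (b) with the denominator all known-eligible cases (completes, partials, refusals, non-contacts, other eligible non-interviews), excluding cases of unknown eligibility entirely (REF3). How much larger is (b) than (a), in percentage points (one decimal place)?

1.6

Top: 49
Base: 80 + 13 + 49 + 57 + 7 + 15 = 221
REF1 = 49 / 221 = 0.2217
Base: 80 + 13 + 49 + 57 + 7 = 206
REF3 = 49 / 206 = 0.2379
Difference = 23.79 − 22.17 = 1.62 percentage points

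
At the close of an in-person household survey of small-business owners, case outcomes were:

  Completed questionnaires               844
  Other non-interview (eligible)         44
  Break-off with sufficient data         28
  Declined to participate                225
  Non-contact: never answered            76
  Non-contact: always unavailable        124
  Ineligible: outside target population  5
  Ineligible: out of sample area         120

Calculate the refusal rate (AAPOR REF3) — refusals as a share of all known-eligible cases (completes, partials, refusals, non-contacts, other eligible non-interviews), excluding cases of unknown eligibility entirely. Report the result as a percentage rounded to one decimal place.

16.8%

No contact after all attempts = 76 + 124 = 200
Screened out, ineligible = 5 + 120 = 125
Num: 225
Denom: 844 + 28 + 225 + 200 + 44 = 1341
REF3 = 225 / 1341 = 0.1678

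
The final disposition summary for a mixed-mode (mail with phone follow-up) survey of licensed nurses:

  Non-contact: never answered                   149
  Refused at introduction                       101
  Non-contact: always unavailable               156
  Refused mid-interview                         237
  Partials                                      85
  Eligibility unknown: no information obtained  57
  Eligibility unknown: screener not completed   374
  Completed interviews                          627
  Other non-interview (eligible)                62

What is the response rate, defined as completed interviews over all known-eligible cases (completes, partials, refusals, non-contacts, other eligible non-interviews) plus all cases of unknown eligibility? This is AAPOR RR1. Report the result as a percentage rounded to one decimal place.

Refusal or break-off = 101 + 237 = 338
Never reached = 149 + 156 = 305
Undetermined eligibility = 374 + 57 = 431
Num = 627
Denominator = 627 + 85 + 338 + 305 + 62 + 431 = 1848
RR1 = 627 / 1848 = 0.3393

33.9%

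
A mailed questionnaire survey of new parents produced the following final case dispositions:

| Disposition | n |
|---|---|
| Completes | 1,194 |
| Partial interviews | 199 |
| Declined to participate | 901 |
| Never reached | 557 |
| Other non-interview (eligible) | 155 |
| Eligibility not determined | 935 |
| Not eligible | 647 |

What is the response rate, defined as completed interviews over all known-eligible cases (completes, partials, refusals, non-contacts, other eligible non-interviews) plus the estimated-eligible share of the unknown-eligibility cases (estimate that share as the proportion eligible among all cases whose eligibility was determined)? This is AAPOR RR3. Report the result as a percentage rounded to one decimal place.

31.6%

Num: 1194
Determined eligible: 1194 + 199 + 901 + 557 + 155 = 3006
e = 3006 / (3006 + 647) = 3006 / 3653 = 0.8229
e × U: 0.8229 × 935 = 769.41
Base: 3006 + 769.41 = 3775.41
RR3 = 1194 / 3775.41 = 0.3163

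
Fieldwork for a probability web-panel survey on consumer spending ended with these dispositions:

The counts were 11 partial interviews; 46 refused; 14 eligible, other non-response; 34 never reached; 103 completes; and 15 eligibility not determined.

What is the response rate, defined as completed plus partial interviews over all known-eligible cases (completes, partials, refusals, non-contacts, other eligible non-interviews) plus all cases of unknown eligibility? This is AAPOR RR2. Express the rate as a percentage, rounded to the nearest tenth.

51.1%

Num = 103 + 11 = 114
Denominator = 103 + 11 + 46 + 34 + 14 + 15 = 223
RR2 = 114 / 223 = 0.5112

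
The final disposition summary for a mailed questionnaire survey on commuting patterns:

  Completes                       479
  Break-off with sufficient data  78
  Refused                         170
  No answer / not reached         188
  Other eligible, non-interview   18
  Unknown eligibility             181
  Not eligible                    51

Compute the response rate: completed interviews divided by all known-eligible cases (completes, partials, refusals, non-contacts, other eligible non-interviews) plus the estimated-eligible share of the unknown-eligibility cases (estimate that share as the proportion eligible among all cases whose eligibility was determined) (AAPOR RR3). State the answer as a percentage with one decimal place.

Top = 479
Eligible (known) = 479 + 78 + 170 + 188 + 18 = 933
e = 933 / (933 + 51) = 933 / 984 = 0.9482
e × U = 0.9482 × 181 = 171.62
Base = 933 + 171.62 = 1104.62
RR3 = 479 / 1104.62 = 0.4336

43.4%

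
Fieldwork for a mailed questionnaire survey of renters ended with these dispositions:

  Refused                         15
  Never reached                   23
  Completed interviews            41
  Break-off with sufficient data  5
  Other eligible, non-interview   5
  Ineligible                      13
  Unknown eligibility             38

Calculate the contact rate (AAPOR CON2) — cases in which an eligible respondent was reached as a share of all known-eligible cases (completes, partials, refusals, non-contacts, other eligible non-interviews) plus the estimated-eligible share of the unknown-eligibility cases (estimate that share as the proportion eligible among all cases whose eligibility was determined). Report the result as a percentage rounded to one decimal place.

Num = 41 + 5 + 15 + 5 = 66
Known eligible = 41 + 5 + 15 + 23 + 5 = 89
e = 89 / (89 + 13) = 89 / 102 = 0.8725
Estimated eligible among unknowns = 0.8725 × 38 = 33.16
Denominator = 89 + 33.16 = 122.16
CON2 = 66 / 122.16 = 0.5403

54.0%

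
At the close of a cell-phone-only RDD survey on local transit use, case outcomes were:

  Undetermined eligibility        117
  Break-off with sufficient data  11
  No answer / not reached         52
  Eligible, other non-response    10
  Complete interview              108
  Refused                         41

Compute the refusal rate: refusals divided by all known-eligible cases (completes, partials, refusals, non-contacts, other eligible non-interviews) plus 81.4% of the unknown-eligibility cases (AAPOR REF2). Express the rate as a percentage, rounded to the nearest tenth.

12.9%

Top = 41
Known eligible = 108 + 11 + 41 + 52 + 10 = 222
e × U = 0.8140 × 117 = 95.24
Base = 222 + 95.24 = 317.24
REF2 = 41 / 317.24 = 0.1292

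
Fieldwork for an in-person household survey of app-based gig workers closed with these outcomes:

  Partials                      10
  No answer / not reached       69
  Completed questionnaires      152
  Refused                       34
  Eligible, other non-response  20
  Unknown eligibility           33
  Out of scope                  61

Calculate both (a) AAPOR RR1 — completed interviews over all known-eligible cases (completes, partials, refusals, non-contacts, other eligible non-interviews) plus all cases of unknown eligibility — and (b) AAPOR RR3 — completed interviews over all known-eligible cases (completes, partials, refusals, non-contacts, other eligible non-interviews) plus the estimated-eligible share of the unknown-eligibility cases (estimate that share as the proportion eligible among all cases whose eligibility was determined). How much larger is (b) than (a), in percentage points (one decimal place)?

Num: 152
Denom: 152 + 10 + 34 + 69 + 20 + 33 = 318
RR1 = 152 / 318 = 0.4780
Eligible (known): 152 + 10 + 34 + 69 + 20 = 285
e = 285 / (285 + 61) = 285 / 346 = 0.8237
Estimated eligible among unknowns: 0.8237 × 33 = 27.18
Denom: 285 + 27.18 = 312.18
RR3 = 152 / 312.18 = 0.4869
Difference = 48.69 − 47.80 = 0.89 percentage points

0.9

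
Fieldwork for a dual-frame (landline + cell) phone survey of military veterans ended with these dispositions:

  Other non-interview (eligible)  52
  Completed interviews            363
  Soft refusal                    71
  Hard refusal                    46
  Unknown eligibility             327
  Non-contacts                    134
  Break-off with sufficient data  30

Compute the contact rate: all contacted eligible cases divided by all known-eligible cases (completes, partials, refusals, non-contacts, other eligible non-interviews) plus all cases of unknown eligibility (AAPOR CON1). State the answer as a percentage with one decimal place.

Refusal or break-off = 46 + 71 = 117
Numerator → 363 + 30 + 117 + 52 = 562
Base → 363 + 30 + 117 + 134 + 52 + 327 = 1023
CON1 = 562 / 1023 = 0.5494

54.9%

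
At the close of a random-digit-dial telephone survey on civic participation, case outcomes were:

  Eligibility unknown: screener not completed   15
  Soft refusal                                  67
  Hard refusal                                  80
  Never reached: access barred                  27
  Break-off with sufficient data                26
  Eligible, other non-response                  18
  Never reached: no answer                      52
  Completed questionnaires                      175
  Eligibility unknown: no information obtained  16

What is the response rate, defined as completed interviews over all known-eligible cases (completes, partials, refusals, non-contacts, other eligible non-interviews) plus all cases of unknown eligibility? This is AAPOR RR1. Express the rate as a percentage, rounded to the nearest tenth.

36.8%

Refusals = 80 + 67 = 147
Never reached = 52 + 27 = 79
Eligibility not determined = 15 + 16 = 31
Numerator: 175
Denom: 175 + 26 + 147 + 79 + 18 + 31 = 476
RR1 = 175 / 476 = 0.3676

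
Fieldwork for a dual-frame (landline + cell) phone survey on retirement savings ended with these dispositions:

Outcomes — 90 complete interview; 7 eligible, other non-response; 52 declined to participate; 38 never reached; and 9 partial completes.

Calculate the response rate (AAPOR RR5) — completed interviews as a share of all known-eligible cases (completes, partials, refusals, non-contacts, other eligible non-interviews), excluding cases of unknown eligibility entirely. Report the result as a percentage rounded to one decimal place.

Numerator = 90
Denom = 90 + 9 + 52 + 38 + 7 = 196
RR5 = 90 / 196 = 0.4592

45.9%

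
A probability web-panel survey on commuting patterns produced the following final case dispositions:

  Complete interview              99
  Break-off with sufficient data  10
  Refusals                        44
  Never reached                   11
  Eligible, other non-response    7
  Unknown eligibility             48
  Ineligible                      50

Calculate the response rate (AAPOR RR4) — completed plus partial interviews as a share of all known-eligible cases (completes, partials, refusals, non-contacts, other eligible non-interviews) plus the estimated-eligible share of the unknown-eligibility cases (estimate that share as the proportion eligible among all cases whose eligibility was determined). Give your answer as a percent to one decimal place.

Numerator: 99 + 10 = 109
Determined eligible: 99 + 10 + 44 + 11 + 7 = 171
e = 171 / (171 + 50) = 171 / 221 = 0.7738
Estimated eligible among unknowns: 0.7738 × 48 = 37.14
Denom: 171 + 37.14 = 208.14
RR4 = 109 / 208.14 = 0.5237

52.4%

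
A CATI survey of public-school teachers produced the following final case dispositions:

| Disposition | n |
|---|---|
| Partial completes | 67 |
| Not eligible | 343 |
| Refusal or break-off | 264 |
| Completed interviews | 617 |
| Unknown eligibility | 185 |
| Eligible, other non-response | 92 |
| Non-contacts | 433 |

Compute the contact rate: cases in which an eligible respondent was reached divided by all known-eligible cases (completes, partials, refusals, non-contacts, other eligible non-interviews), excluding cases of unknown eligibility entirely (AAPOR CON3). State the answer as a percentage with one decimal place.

70.6%

Numerator → 617 + 67 + 264 + 92 = 1040
Denominator → 617 + 67 + 264 + 433 + 92 = 1473
CON3 = 1040 / 1473 = 0.7060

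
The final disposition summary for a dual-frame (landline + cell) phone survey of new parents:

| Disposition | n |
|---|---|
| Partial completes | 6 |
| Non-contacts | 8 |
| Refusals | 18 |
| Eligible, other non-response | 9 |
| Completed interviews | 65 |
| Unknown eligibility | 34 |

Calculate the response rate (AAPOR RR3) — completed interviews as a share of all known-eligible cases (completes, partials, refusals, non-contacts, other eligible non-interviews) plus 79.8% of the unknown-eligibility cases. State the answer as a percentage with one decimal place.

48.8%

Num: 65
Eligible (known): 65 + 6 + 18 + 8 + 9 = 106
Estimated eligible among unknowns: 0.7980 × 34 = 27.13
Base: 106 + 27.13 = 133.13
RR3 = 65 / 133.13 = 0.4882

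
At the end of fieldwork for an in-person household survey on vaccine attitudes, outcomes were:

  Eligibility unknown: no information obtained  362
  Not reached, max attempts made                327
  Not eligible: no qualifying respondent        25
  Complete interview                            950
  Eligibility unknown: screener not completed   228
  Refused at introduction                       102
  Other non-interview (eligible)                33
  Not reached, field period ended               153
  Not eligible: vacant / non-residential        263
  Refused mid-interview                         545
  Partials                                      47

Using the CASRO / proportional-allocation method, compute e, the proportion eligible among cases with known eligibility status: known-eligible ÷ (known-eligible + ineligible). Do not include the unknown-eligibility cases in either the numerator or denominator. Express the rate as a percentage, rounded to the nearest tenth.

Refusal or break-off = 102 + 545 = 647
Non-contacts = 153 + 327 = 480
Unknown if eligible = 228 + 362 = 590
Not eligible = 25 + 263 = 288
Determined eligible: 950 + 47 + 647 + 480 + 33 = 2157
e = 2157 / (2157 + 288) = 2157 / 2445 = 0.8822

88.2%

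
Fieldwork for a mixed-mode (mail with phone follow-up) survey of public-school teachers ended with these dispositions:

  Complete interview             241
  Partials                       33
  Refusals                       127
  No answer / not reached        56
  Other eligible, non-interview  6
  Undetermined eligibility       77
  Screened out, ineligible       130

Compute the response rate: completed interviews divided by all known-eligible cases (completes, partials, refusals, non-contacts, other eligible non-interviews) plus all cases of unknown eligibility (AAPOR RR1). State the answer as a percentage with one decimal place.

44.6%

Numerator = 241
Denom = 241 + 33 + 127 + 56 + 6 + 77 = 540
RR1 = 241 / 540 = 0.4463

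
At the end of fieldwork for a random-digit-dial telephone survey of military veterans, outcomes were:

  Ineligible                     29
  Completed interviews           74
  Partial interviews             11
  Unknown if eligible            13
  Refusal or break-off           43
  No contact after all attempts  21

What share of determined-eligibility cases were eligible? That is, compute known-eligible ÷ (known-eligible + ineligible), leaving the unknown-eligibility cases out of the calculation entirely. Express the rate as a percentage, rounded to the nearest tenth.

Determined eligible = 74 + 11 + 43 + 21 = 149
e = 149 / (149 + 29) = 149 / 178 = 0.8371

83.7%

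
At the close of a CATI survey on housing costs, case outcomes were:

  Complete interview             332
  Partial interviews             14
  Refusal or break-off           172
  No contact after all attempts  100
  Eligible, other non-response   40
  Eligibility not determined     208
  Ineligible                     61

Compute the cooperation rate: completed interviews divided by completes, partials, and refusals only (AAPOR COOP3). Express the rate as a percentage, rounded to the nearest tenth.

64.1%

Top = 332
Denom = 332 + 14 + 172 = 518
COOP3 = 332 / 518 = 0.6409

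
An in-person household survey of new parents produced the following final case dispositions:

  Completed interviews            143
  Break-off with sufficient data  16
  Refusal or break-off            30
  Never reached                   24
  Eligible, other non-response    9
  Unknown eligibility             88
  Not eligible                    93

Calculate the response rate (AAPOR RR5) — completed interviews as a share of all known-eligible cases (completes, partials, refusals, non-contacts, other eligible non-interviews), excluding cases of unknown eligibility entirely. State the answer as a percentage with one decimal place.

Numerator → 143
Base → 143 + 16 + 30 + 24 + 9 = 222
RR5 = 143 / 222 = 0.6441

64.4%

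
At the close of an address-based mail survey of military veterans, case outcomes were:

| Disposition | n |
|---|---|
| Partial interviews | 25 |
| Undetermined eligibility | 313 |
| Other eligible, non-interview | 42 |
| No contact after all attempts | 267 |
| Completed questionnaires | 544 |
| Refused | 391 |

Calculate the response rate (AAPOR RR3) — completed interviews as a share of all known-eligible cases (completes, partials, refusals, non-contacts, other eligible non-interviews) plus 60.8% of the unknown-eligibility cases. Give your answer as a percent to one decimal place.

Top = 544
Determined eligible = 544 + 25 + 391 + 267 + 42 = 1269
e × U = 0.6080 × 313 = 190.30
Base = 1269 + 190.30 = 1459.30
RR3 = 544 / 1459.30 = 0.3728

37.3%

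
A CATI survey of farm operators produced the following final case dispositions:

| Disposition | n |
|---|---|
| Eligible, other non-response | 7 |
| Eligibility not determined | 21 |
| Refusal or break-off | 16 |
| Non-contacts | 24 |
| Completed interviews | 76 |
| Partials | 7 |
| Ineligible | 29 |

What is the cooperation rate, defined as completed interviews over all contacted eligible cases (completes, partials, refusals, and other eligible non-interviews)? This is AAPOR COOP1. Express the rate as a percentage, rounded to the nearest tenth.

Top = 76
Denominator = 76 + 7 + 16 + 7 = 106
COOP1 = 76 / 106 = 0.7170

71.7%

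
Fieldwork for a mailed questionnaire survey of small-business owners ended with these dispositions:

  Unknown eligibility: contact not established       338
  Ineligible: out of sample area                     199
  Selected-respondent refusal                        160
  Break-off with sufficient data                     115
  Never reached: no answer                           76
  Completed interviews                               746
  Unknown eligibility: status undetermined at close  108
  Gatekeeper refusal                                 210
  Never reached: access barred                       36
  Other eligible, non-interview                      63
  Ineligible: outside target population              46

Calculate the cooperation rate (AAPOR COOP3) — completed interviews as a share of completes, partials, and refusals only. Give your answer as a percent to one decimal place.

Refusals = 210 + 160 = 370
No answer / not reached = 76 + 36 = 112
Undetermined eligibility = 338 + 108 = 446
Screened out, ineligible = 46 + 199 = 245
Top = 746
Denom = 746 + 115 + 370 = 1231
COOP3 = 746 / 1231 = 0.6060

60.6%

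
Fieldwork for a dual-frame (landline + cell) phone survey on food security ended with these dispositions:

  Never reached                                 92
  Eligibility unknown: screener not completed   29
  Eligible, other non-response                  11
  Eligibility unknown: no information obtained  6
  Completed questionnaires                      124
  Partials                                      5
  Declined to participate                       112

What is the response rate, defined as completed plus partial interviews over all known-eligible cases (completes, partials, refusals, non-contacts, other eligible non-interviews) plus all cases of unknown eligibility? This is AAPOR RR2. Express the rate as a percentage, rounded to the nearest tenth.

Eligibility not determined = 29 + 6 = 35
Num → 124 + 5 = 129
Base → 124 + 5 + 112 + 92 + 11 + 35 = 379
RR2 = 129 / 379 = 0.3404

34.0%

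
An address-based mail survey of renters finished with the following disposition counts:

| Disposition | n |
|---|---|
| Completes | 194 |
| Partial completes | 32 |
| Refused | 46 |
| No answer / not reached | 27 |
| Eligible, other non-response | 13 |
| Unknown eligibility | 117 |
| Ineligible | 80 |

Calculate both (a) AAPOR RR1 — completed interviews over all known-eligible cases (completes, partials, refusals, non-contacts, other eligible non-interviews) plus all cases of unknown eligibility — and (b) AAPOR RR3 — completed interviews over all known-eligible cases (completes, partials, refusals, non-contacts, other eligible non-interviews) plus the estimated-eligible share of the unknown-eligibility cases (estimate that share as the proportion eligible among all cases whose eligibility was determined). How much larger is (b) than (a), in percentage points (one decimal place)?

Numerator = 194
Denominator = 194 + 32 + 46 + 27 + 13 + 117 = 429
RR1 = 194 / 429 = 0.4522
Known eligible = 194 + 32 + 46 + 27 + 13 = 312
e = 312 / (312 + 80) = 312 / 392 = 0.7959
Estimated eligible among unknowns = 0.7959 × 117 = 93.12
Denominator = 312 + 93.12 = 405.12
RR3 = 194 / 405.12 = 0.4789
Difference = 47.89 − 45.22 = 2.67 percentage points

2.7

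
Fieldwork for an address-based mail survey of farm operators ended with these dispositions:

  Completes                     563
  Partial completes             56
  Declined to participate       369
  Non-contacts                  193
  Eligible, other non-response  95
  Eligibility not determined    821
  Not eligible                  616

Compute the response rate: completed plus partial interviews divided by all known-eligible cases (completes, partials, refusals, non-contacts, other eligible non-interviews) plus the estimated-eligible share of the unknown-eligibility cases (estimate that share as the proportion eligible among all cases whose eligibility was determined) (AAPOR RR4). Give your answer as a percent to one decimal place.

Numerator: 563 + 56 = 619
Determined eligible: 563 + 56 + 369 + 193 + 95 = 1276
e = 1276 / (1276 + 616) = 1276 / 1892 = 0.6744
e × U: 0.6744 × 821 = 553.68
Denominator: 1276 + 553.68 = 1829.68
RR4 = 619 / 1829.68 = 0.3383

33.8%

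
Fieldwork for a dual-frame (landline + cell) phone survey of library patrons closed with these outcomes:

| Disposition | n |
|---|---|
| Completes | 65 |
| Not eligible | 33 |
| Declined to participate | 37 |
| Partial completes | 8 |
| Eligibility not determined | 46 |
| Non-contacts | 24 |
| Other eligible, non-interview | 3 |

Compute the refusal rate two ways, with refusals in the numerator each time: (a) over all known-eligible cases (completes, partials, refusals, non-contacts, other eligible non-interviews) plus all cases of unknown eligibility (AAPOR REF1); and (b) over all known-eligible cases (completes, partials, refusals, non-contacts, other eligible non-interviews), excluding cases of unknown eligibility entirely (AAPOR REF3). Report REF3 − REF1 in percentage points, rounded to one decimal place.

Numerator → 37
Denominator → 65 + 8 + 37 + 24 + 3 + 46 = 183
REF1 = 37 / 183 = 0.2022
Denominator → 65 + 8 + 37 + 24 + 3 = 137
REF3 = 37 / 137 = 0.2701
Difference = 27.01 − 20.22 = 6.79 percentage points

6.8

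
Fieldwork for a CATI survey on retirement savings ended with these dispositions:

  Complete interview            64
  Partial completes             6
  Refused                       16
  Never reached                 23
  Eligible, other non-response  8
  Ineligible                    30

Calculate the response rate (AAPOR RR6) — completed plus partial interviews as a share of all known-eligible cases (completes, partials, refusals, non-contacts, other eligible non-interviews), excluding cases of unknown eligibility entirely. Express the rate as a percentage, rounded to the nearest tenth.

59.8%

Numerator = 64 + 6 = 70
Denom = 64 + 6 + 16 + 23 + 8 = 117
RR6 = 70 / 117 = 0.5983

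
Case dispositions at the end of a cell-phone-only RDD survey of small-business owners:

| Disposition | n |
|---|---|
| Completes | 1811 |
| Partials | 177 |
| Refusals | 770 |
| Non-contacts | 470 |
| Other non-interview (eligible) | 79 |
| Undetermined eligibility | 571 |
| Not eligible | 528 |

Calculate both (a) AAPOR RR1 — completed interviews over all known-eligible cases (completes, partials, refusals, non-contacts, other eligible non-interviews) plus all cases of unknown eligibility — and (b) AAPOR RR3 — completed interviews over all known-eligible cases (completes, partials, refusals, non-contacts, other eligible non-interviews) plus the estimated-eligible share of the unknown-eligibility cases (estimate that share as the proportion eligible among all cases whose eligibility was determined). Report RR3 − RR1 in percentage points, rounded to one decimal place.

Numerator: 1811
Denom: 1811 + 177 + 770 + 470 + 79 + 571 = 3878
RR1 = 1811 / 3878 = 0.4670
Determined eligible: 1811 + 177 + 770 + 470 + 79 = 3307
e = 3307 / (3307 + 528) = 3307 / 3835 = 0.8623
e × U: 0.8623 × 571 = 492.37
Denom: 3307 + 492.37 = 3799.37
RR3 = 1811 / 3799.37 = 0.4767
Difference = 47.67 − 46.70 = 0.97 percentage points

1.0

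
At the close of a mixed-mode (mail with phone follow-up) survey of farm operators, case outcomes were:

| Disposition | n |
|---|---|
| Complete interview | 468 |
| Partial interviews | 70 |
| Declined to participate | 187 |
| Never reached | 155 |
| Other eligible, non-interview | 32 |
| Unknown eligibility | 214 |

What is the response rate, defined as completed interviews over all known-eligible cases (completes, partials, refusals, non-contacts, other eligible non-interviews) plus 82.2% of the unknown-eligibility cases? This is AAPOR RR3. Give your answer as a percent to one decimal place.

Num: 468
Determined eligible: 468 + 70 + 187 + 155 + 32 = 912
Estimated eligible among unknowns: 0.8220 × 214 = 175.91
Base: 912 + 175.91 = 1087.91
RR3 = 468 / 1087.91 = 0.4302

43.0%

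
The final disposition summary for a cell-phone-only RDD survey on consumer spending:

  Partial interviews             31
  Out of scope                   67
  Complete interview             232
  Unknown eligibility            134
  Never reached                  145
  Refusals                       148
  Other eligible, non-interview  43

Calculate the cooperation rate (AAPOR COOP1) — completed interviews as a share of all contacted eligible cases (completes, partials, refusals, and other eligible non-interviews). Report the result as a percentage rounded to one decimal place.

Numerator = 232
Base = 232 + 31 + 148 + 43 = 454
COOP1 = 232 / 454 = 0.5110

51.1%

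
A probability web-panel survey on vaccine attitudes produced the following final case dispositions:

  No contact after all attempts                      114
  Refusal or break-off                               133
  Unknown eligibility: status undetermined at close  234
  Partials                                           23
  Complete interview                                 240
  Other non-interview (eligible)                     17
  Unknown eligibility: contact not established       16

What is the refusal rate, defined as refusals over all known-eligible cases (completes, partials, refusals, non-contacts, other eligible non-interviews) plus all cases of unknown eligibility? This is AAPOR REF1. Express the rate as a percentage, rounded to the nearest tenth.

Unknown if eligible = 16 + 234 = 250
Numerator = 133
Denominator = 240 + 23 + 133 + 114 + 17 + 250 = 777
REF1 = 133 / 777 = 0.1712

17.1%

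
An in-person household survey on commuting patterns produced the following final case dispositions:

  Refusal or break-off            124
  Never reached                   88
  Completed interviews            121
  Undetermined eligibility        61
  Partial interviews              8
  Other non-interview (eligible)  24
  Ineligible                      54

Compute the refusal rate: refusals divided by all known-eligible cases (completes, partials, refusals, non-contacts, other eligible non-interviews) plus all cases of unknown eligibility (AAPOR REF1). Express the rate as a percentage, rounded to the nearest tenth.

Top: 124
Denom: 121 + 8 + 124 + 88 + 24 + 61 = 426
REF1 = 124 / 426 = 0.2911

29.1%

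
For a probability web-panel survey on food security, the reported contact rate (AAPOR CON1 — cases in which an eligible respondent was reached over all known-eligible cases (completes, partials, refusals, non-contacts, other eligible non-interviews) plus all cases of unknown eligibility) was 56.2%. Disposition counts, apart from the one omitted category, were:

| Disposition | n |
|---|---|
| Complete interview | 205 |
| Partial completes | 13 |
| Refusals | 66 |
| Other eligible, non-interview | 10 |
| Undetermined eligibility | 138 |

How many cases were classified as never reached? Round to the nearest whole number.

91

Top: 205 + 13 + 66 + 10 = 294
CON1 = 294 / D = 0.562
D = 294 / 0.562 = 523.1
Other denominator terms total 432
never reached = 523.1 − 432 ≈ 91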